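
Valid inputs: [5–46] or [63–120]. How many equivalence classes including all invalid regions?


Valid ranges: [5,46] and [63,120]
Class 1: x < 5 — invalid
Class 2: 5 ≤ x ≤ 46 — valid
Class 3: 46 < x < 63 — invalid (gap between ranges)
Class 4: 63 ≤ x ≤ 120 — valid
Class 5: x > 120 — invalid
Total equivalence classes: 5

5 equivalence classes


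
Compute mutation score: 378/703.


Mutation score = killed / total * 100
Mutation score = 378 / 703 * 100
Mutation score = 53.77%

53.77%


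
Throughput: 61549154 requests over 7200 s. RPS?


Formula: throughput = requests / seconds
throughput = 61549154 / 7200
throughput = 8548.49 requests/second

8548.49 requests/second


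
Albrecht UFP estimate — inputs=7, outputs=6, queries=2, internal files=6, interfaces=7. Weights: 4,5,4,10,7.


UFP = EI*4 + EO*5 + EQ*4 + ILF*10 + EIF*7
UFP = 7*4 + 6*5 + 2*4 + 6*10 + 7*7
UFP = 28 + 30 + 8 + 60 + 49
UFP = 175

175


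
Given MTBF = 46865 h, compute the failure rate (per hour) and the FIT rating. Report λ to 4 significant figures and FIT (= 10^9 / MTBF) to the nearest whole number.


Formula: λ = 1 / MTBF; FIT = λ × 1e9 = 1e9 / MTBF
λ = 1 / 46865 ≈ 2.134e-05 failures/hour
FIT = 1e9 / 46865 ≈ 21338 failures per 1e9 hours (nearest whole number)

λ = 2.134e-05 /h, FIT = 21338


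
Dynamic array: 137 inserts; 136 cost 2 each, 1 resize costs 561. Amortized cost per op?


Formula: Amortized cost = Total cost / Operations
Total cost = (136 * 2) + (1 * 561)
Total cost = 272 + 561 = 833
Amortized = 833 / 137 = 6.0803

6.0803


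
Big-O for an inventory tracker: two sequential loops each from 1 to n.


Reasoning: sequential dominates: O(n) + O(n) = O(n)
Complexity: O(n)

O(n)


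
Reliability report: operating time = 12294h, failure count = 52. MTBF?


Formula: MTBF = Total operating time / Number of failures
MTBF = 12294 / 52
MTBF = 236.42 hours

236.42 hours


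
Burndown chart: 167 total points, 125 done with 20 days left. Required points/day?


Formula: Required rate = Remaining points / Days left
Remaining = 167 - 125 = 42 points
Required rate = 42 / 20 = 2.1 points/day

2.1 points/day


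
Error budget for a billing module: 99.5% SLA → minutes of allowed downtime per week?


Formula: allowed downtime = period * (100 - SLA) / 100
Period (week) = 10080 minutes
Unavailability fraction = (100 - 99.5) / 100
Allowed downtime = 10080 * (100 - 99.5) / 100
Allowed downtime = 50.4 minutes

50.4 minutes


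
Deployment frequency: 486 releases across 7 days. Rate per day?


Formula: deployments per day = releases / days
= 486 / 7
= 69.429 deploys/day
(equivalently, 486.0 deploys/week)

69.429 deploys/day


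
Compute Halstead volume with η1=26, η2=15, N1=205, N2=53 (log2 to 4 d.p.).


Formula: V = N * log2(η), where N = N1 + N2 and η = η1 + η2
η = 26 + 15 = 41
N = 205 + 53 = 258
log2(41) ≈ 5.3576
V = 258 * 5.3576 = 1382.26

1382.26


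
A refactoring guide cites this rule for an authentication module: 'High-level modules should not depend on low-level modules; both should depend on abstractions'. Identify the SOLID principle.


This describes the Dependency Inversion Principle (DIP)

Dependency Inversion Principle (DIP)


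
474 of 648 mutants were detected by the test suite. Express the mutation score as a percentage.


Mutation score = killed / total * 100
Mutation score = 474 / 648 * 100
Mutation score = 73.15%

73.15%


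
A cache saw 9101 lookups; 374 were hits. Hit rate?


Formula: hit rate = hits / (hits + misses) * 100
hit rate = 374 / (374 + 8727) * 100
hit rate = 374 / 9101 * 100
hit rate = 4.11%

4.11%


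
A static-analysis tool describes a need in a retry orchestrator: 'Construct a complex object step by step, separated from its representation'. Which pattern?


This matches the Builder pattern

Builder


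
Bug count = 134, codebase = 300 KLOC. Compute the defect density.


Defect density = defects / KLOC
Defect density = 134 / 300
Defect density = 0.447 defects/KLOC

0.447 defects/KLOC


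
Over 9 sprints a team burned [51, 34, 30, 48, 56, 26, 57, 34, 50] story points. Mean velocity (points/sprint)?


Formula: Avg velocity = Total points / Number of sprints
Points: [51, 34, 30, 48, 56, 26, 57, 34, 50]
Sum = 51 + 34 + 30 + 48 + 56 + 26 + 57 + 34 + 50 = 386
Avg velocity = 386 / 9 = 42.89 points/sprint

42.89 points/sprint


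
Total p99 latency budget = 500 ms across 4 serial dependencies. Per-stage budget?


Formula: per_stage = total_budget / stages
per_stage = 500 / 4
per_stage = 125.0 ms

125.0 ms


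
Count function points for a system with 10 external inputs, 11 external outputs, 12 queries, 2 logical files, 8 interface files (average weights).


UFP = EI*4 + EO*5 + EQ*4 + ILF*10 + EIF*7
UFP = 10*4 + 11*5 + 12*4 + 2*10 + 8*7
UFP = 40 + 55 + 48 + 20 + 56
UFP = 219

219


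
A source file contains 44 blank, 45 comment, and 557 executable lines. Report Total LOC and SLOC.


Total LOC = blank + comment + code
Total LOC = 44 + 45 + 557 = 646
SLOC (source only) = code = 557

Total LOC: 646, SLOC: 557


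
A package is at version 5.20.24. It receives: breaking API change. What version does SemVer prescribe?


Current: 5.20.24
Change category: 'breaking API change' → major bump
SemVer rule: major bump → increment MAJOR, reset MINOR and PATCH to 0
New: 6.0.0

6.0.0


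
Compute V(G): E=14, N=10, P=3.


Formula: V(G) = E - N + 2P
V(G) = 14 - 10 + 2*3
V(G) = 4 + 6
V(G) = 10

10


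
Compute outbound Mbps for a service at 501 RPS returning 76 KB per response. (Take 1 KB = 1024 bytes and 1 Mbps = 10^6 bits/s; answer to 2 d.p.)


Formula: Mbps = payload_bytes * RPS * 8 / 1e6
Payload per request = 76 KB = 76 * 1024 = 77824 bytes
Total bytes/sec = 77824 * 501 = 38989824
Total bits/sec = 38989824 * 8 = 311918592
Mbps = 311918592 / 1e6 = 311.92

311.92 Mbps


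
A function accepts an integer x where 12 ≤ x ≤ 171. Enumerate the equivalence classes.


Valid range: [12, 171]
Class 1: x < 12 — invalid
Class 2: 12 ≤ x ≤ 171 — valid
Class 3: x > 171 — invalid
Total equivalence classes: 3

3 equivalence classes


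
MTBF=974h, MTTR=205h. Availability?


Availability = MTBF / (MTBF + MTTR)
Availability = 974 / (974 + 205)
Availability = 974 / 1179
Availability = 82.6124%

82.6124%


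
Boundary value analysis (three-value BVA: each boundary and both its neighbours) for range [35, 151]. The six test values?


Range: [35, 151]
Boundaries: just below min, min, min+1, max-1, max, just above max
Values: [34, 35, 36, 150, 151, 152]

[34, 35, 36, 150, 151, 152]


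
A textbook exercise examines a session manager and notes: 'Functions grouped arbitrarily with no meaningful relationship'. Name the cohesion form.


Reasoning: Worst: random grouping
Type: Coincidental cohesion

Coincidental cohesion


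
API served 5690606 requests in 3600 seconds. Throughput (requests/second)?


Formula: throughput = requests / seconds
throughput = 5690606 / 3600
throughput = 1580.72 requests/second

1580.72 requests/second


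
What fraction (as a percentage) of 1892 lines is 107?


Coverage = covered / total * 100
Coverage = 107 / 1892 * 100
Coverage = 5.66%

5.66%


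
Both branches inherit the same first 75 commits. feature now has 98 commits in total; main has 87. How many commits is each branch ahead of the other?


Common ancestor: commit #75
feature commits after divergence: 98 - 75 = 23
main commits after divergence: 87 - 75 = 12
feature is 23 commits ahead of main
main is 12 commits ahead of feature

feature ahead: 23, main ahead: 12


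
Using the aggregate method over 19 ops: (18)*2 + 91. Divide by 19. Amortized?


Formula: Amortized cost = Total cost / Operations
Total cost = (18 * 2) + (1 * 91)
Total cost = 36 + 91 = 127
Amortized = 127 / 19 = 6.6842

6.6842


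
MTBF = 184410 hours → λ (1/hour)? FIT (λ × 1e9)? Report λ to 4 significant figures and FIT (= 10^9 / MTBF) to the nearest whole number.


Formula: λ = 1 / MTBF; FIT = λ × 1e9 = 1e9 / MTBF
λ = 1 / 184410 ≈ 5.423e-06 failures/hour
FIT = 1e9 / 184410 ≈ 5423 failures per 1e9 hours (nearest whole number)

λ = 5.423e-06 /h, FIT = 5423


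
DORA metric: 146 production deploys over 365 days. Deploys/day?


Formula: deployments per day = releases / days
= 146 / 365
= 0.4 deploys/day
(equivalently, 2.8 deploys/week)

0.4 deploys/day


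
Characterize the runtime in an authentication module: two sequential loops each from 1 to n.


Reasoning: sequential dominates: O(n) + O(n) = O(n)
Complexity: O(n)

O(n)


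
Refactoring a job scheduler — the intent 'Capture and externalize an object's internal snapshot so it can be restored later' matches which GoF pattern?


This matches the Memento pattern

Memento


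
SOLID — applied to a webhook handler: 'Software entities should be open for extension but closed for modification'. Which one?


This describes the Open/Closed Principle (OCP)

Open/Closed Principle (OCP)


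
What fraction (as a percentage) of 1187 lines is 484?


Coverage = covered / total * 100
Coverage = 484 / 1187 * 100
Coverage = 40.78%

40.78%


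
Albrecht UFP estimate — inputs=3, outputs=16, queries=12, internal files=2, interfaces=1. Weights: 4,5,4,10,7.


UFP = EI*4 + EO*5 + EQ*4 + ILF*10 + EIF*7
UFP = 3*4 + 16*5 + 12*4 + 2*10 + 1*7
UFP = 12 + 80 + 48 + 20 + 7
UFP = 167

167


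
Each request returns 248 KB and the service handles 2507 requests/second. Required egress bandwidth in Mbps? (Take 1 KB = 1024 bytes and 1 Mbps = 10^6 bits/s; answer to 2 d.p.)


Formula: Mbps = payload_bytes * RPS * 8 / 1e6
Payload per request = 248 KB = 248 * 1024 = 253952 bytes
Total bytes/sec = 253952 * 2507 = 636657664
Total bits/sec = 636657664 * 8 = 5093261312
Mbps = 5093261312 / 1e6 = 5093.26

5093.26 Mbps


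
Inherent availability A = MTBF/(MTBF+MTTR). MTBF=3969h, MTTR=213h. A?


Availability = MTBF / (MTBF + MTTR)
Availability = 3969 / (3969 + 213)
Availability = 3969 / 4182
Availability = 94.9067%

94.9067%


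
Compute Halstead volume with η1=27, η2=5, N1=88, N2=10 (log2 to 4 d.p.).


Formula: V = N * log2(η), where N = N1 + N2 and η = η1 + η2
η = 27 + 5 = 32
N = 88 + 10 = 98
log2(32) ≈ 5.0000
V = 98 * 5.0000 = 490.00

490.00


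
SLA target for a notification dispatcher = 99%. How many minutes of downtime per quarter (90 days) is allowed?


Formula: allowed downtime = period * (100 - SLA) / 100
Period (quarter (90 days)) = 129600 minutes
Unavailability fraction = (100 - 99.0) / 100
Allowed downtime = 129600 * (100 - 99.0) / 100
Allowed downtime = 1296.0 minutes

1296.0 minutes


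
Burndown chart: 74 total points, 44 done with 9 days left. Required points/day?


Formula: Required rate = Remaining points / Days left
Remaining = 74 - 44 = 30 points
Required rate = 30 / 9 = 3.33 points/day

3.33 points/day


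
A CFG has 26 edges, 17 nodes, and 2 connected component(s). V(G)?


Formula: V(G) = E - N + 2P
V(G) = 26 - 17 + 2*2
V(G) = 9 + 4
V(G) = 13

13


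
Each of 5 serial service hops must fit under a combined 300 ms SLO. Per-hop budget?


Formula: per_stage = total_budget / stages
per_stage = 300 / 5
per_stage = 60.0 ms

60.0 ms


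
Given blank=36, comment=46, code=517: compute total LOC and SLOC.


Total LOC = blank + comment + code
Total LOC = 36 + 46 + 517 = 599
SLOC (source only) = code = 517

Total LOC: 599, SLOC: 517


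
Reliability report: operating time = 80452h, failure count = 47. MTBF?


Formula: MTBF = Total operating time / Number of failures
MTBF = 80452 / 47
MTBF = 1711.74 hours

1711.74 hours


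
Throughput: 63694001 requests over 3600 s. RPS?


Formula: throughput = requests / seconds
throughput = 63694001 / 3600
throughput = 17692.78 requests/second

17692.78 requests/second


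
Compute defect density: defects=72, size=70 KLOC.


Defect density = defects / KLOC
Defect density = 72 / 70
Defect density = 1.029 defects/KLOC

1.029 defects/KLOC


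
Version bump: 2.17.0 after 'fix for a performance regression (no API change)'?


Current: 2.17.0
Change category: 'fix for a performance regression (no API change)' → patch bump
SemVer rule: patch bump → increment PATCH (MAJOR and MINOR unchanged)
New: 2.17.1

2.17.1


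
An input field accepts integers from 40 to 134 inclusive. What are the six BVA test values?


Range: [40, 134]
Boundaries: just below min, min, min+1, max-1, max, just above max
Values: [39, 40, 41, 133, 134, 135]

[39, 40, 41, 133, 134, 135]


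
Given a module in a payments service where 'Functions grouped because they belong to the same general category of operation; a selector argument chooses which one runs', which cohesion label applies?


Reasoning: Grouped by category of activity, not by data or sequence
Type: Logical cohesion

Logical cohesion


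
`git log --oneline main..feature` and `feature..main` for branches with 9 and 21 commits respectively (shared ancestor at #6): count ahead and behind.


Common ancestor: commit #6
feature commits after divergence: 9 - 6 = 3
main commits after divergence: 21 - 6 = 15
feature is 3 commits ahead of main
main is 15 commits ahead of feature

feature ahead: 3, main ahead: 15


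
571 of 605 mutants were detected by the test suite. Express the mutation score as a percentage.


Mutation score = killed / total * 100
Mutation score = 571 / 605 * 100
Mutation score = 94.38%

94.38%


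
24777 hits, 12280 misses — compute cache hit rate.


Formula: hit rate = hits / (hits + misses) * 100
hit rate = 24777 / (24777 + 12280) * 100
hit rate = 24777 / 37057 * 100
hit rate = 66.86%

66.86%


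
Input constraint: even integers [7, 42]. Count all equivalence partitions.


Constraint: even integers in [7, 42]
Class 1: x < 7 — out-of-range invalid
Class 2: x in [7,42] but odd — wrong type invalid
Class 3: x in [7,42] and even — valid
Class 4: x > 42 — out-of-range invalid
Total equivalence classes: 4

4 equivalence classes


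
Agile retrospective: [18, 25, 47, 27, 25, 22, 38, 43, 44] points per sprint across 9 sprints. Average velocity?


Formula: Avg velocity = Total points / Number of sprints
Points: [18, 25, 47, 27, 25, 22, 38, 43, 44]
Sum = 18 + 25 + 47 + 27 + 25 + 22 + 38 + 43 + 44 = 289
Avg velocity = 289 / 9 = 32.11 points/sprint

32.11 points/sprint


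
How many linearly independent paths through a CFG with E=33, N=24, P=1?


Formula: V(G) = E - N + 2P
V(G) = 33 - 24 + 2*1
V(G) = 9 + 2
V(G) = 11

11


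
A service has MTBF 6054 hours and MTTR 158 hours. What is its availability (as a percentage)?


Availability = MTBF / (MTBF + MTTR)
Availability = 6054 / (6054 + 158)
Availability = 6054 / 6212
Availability = 97.4565%

97.4565%


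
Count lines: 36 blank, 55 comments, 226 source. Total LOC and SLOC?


Total LOC = blank + comment + code
Total LOC = 36 + 55 + 226 = 317
SLOC (source only) = code = 226

Total LOC: 317, SLOC: 226


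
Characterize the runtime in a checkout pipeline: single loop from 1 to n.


Reasoning: one pass through n items
Complexity: O(n)

O(n)


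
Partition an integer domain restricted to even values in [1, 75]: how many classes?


Constraint: even integers in [1, 75]
Class 1: x < 1 — out-of-range invalid
Class 2: x in [1,75] but odd — wrong type invalid
Class 3: x in [1,75] and even — valid
Class 4: x > 75 — out-of-range invalid
Total equivalence classes: 4

4 equivalence classes


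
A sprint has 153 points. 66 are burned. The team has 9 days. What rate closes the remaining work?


Formula: Required rate = Remaining points / Days left
Remaining = 153 - 66 = 87 points
Required rate = 87 / 9 = 9.67 points/day

9.67 points/day


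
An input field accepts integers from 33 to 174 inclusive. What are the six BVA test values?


Range: [33, 174]
Boundaries: just below min, min, min+1, max-1, max, just above max
Values: [32, 33, 34, 173, 174, 175]

[32, 33, 34, 173, 174, 175]


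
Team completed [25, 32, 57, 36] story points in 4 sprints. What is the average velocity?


Formula: Avg velocity = Total points / Number of sprints
Points: [25, 32, 57, 36]
Sum = 25 + 32 + 57 + 36 = 150
Avg velocity = 150 / 4 = 37.5 points/sprint

37.5 points/sprint


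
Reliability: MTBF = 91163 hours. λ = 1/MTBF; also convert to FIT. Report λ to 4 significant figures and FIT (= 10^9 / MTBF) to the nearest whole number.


Formula: λ = 1 / MTBF; FIT = λ × 1e9 = 1e9 / MTBF
λ = 1 / 91163 ≈ 1.097e-05 failures/hour
FIT = 1e9 / 91163 ≈ 10969 failures per 1e9 hours (nearest whole number)

λ = 1.097e-05 /h, FIT = 10969


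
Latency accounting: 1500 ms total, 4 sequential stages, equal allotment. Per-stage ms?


Formula: per_stage = total_budget / stages
per_stage = 1500 / 4
per_stage = 375.0 ms

375.0 ms


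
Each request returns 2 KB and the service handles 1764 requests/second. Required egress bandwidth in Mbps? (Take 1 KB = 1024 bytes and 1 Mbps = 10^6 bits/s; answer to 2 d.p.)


Formula: Mbps = payload_bytes * RPS * 8 / 1e6
Payload per request = 2 KB = 2 * 1024 = 2048 bytes
Total bytes/sec = 2048 * 1764 = 3612672
Total bits/sec = 3612672 * 8 = 28901376
Mbps = 28901376 / 1e6 = 28.9

28.9 Mbps


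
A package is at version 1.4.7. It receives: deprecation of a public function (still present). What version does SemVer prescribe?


Current: 1.4.7
Change category: 'deprecation of a public function (still present)' → minor bump
SemVer rule: minor bump → increment MINOR, reset PATCH to 0 (MAJOR unchanged)
New: 1.5.0

1.5.0


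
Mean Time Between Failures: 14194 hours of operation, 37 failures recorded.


Formula: MTBF = Total operating time / Number of failures
MTBF = 14194 / 37
MTBF = 383.62 hours

383.62 hours


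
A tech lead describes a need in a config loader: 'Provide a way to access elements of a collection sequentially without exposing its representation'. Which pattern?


This matches the Iterator pattern

Iterator


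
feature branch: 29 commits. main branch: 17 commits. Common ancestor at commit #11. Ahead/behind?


Common ancestor: commit #11
feature commits after divergence: 29 - 11 = 18
main commits after divergence: 17 - 11 = 6
feature is 18 commits ahead of main
main is 6 commits ahead of feature

feature ahead: 18, main ahead: 6


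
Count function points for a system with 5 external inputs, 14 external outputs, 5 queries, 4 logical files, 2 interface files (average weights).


UFP = EI*4 + EO*5 + EQ*4 + ILF*10 + EIF*7
UFP = 5*4 + 14*5 + 5*4 + 4*10 + 2*7
UFP = 20 + 70 + 20 + 40 + 14
UFP = 164

164


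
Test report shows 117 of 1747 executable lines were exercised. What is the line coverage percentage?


Coverage = covered / total * 100
Coverage = 117 / 1747 * 100
Coverage = 6.7%

6.7%


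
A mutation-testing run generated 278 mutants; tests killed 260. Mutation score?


Mutation score = killed / total * 100
Mutation score = 260 / 278 * 100
Mutation score = 93.53%

93.53%


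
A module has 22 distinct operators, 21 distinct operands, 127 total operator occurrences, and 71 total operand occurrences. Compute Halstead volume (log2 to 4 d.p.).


Formula: V = N * log2(η), where N = N1 + N2 and η = η1 + η2
η = 22 + 21 = 43
N = 127 + 71 = 198
log2(43) ≈ 5.4263
V = 198 * 5.4263 = 1074.41

1074.41


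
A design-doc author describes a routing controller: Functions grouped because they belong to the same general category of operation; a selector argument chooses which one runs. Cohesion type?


Reasoning: Grouped by category of activity, not by data or sequence
Type: Logical cohesion

Logical cohesion


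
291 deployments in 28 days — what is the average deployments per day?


Formula: deployments per day = releases / days
= 291 / 28
= 10.393 deploys/day
(equivalently, 72.75 deploys/week)

10.393 deploys/day


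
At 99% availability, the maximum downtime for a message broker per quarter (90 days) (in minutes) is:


Formula: allowed downtime = period * (100 - SLA) / 100
Period (quarter (90 days)) = 129600 minutes
Unavailability fraction = (100 - 99.0) / 100
Allowed downtime = 129600 * (100 - 99.0) / 100
Allowed downtime = 1296.0 minutes

1296.0 minutes


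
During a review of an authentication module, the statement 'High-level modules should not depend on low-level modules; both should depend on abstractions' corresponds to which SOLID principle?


This describes the Dependency Inversion Principle (DIP)

Dependency Inversion Principle (DIP)


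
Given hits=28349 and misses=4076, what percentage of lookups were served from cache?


Formula: hit rate = hits / (hits + misses) * 100
hit rate = 28349 / (28349 + 4076) * 100
hit rate = 28349 / 32425 * 100
hit rate = 87.43%

87.43%


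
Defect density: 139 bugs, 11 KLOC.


Defect density = defects / KLOC
Defect density = 139 / 11
Defect density = 12.636 defects/KLOC

12.636 defects/KLOC


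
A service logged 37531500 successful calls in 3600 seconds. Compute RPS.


Formula: throughput = requests / seconds
throughput = 37531500 / 3600
throughput = 10425.42 requests/second

10425.42 requests/second


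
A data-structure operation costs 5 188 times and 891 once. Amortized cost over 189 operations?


Formula: Amortized cost = Total cost / Operations
Total cost = (188 * 5) + (1 * 891)
Total cost = 940 + 891 = 1831
Amortized = 1831 / 189 = 9.6878

9.6878


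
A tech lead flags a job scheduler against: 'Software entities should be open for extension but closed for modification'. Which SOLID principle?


This describes the Open/Closed Principle (OCP)

Open/Closed Principle (OCP)


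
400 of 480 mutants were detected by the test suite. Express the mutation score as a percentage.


Mutation score = killed / total * 100
Mutation score = 400 / 480 * 100
Mutation score = 83.33%

83.33%


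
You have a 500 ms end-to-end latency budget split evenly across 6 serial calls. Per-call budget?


Formula: per_stage = total_budget / stages
per_stage = 500 / 6
per_stage = 83.33 ms

83.33 ms


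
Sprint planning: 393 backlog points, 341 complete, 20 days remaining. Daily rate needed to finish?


Formula: Required rate = Remaining points / Days left
Remaining = 393 - 341 = 52 points
Required rate = 52 / 20 = 2.6 points/day

2.6 points/day


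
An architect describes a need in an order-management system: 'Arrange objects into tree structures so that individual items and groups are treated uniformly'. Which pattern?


This matches the Composite pattern

Composite


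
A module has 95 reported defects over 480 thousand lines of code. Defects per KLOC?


Defect density = defects / KLOC
Defect density = 95 / 480
Defect density = 0.198 defects/KLOC

0.198 defects/KLOC


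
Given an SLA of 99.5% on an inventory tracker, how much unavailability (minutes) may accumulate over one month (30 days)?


Formula: allowed downtime = period * (100 - SLA) / 100
Period (month (30 days)) = 43200 minutes
Unavailability fraction = (100 - 99.5) / 100
Allowed downtime = 43200 * (100 - 99.5) / 100
Allowed downtime = 216.0 minutes

216.0 minutes


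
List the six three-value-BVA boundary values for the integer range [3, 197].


Range: [3, 197]
Boundaries: just below min, min, min+1, max-1, max, just above max
Values: [2, 3, 4, 196, 197, 198]

[2, 3, 4, 196, 197, 198]


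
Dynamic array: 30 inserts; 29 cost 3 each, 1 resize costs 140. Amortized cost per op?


Formula: Amortized cost = Total cost / Operations
Total cost = (29 * 3) + (1 * 140)
Total cost = 87 + 140 = 227
Amortized = 227 / 30 = 7.5667

7.5667


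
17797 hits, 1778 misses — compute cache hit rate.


Formula: hit rate = hits / (hits + misses) * 100
hit rate = 17797 / (17797 + 1778) * 100
hit rate = 17797 / 19575 * 100
hit rate = 90.92%

90.92%


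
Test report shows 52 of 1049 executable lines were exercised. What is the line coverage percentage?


Coverage = covered / total * 100
Coverage = 52 / 1049 * 100
Coverage = 4.96%

4.96%


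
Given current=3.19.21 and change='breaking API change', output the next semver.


Current: 3.19.21
Change category: 'breaking API change' → major bump
SemVer rule: major bump → increment MAJOR, reset MINOR and PATCH to 0
New: 4.0.0

4.0.0


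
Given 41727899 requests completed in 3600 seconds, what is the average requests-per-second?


Formula: throughput = requests / seconds
throughput = 41727899 / 3600
throughput = 11591.08 requests/second

11591.08 requests/second


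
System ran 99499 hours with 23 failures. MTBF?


Formula: MTBF = Total operating time / Number of failures
MTBF = 99499 / 23
MTBF = 4326.04 hours

4326.04 hours


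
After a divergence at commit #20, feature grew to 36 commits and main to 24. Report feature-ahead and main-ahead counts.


Common ancestor: commit #20
feature commits after divergence: 36 - 20 = 16
main commits after divergence: 24 - 20 = 4
feature is 16 commits ahead of main
main is 4 commits ahead of feature

feature ahead: 16, main ahead: 4


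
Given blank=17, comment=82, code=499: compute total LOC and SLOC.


Total LOC = blank + comment + code
Total LOC = 17 + 82 + 499 = 598
SLOC (source only) = code = 499

Total LOC: 598, SLOC: 499


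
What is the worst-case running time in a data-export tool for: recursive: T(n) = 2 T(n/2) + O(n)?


Reasoning: master theorem case 2 (merge-sort recurrence)
Complexity: O(n log n)

O(n log n)


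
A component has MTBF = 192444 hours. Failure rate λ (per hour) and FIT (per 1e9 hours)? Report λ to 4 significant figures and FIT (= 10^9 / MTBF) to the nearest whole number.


Formula: λ = 1 / MTBF; FIT = λ × 1e9 = 1e9 / MTBF
λ = 1 / 192444 ≈ 5.196e-06 failures/hour
FIT = 1e9 / 192444 ≈ 5196 failures per 1e9 hours (nearest whole number)

λ = 5.196e-06 /h, FIT = 5196


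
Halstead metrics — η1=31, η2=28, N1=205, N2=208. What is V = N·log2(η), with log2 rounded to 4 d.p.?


Formula: V = N * log2(η), where N = N1 + N2 and η = η1 + η2
η = 31 + 28 = 59
N = 205 + 208 = 413
log2(59) ≈ 5.8826
V = 413 * 5.8826 = 2429.51

2429.51


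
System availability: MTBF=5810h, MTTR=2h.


Availability = MTBF / (MTBF + MTTR)
Availability = 5810 / (5810 + 2)
Availability = 5810 / 5812
Availability = 99.9656%

99.9656%


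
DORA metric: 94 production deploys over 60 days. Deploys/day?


Formula: deployments per day = releases / days
= 94 / 60
= 1.567 deploys/day
(equivalently, 10.97 deploys/week)

1.567 deploys/day


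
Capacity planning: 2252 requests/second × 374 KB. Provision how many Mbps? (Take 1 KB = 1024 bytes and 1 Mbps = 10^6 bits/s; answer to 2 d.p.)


Formula: Mbps = payload_bytes * RPS * 8 / 1e6
Payload per request = 374 KB = 374 * 1024 = 382976 bytes
Total bytes/sec = 382976 * 2252 = 862461952
Total bits/sec = 862461952 * 8 = 6899695616
Mbps = 6899695616 / 1e6 = 6899.7

6899.7 Mbps


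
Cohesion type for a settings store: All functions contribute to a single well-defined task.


Reasoning: Best: single purpose
Type: Functional cohesion

Functional cohesion


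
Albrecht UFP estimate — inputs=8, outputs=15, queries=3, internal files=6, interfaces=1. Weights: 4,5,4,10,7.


UFP = EI*4 + EO*5 + EQ*4 + ILF*10 + EIF*7
UFP = 8*4 + 15*5 + 3*4 + 6*10 + 1*7
UFP = 32 + 75 + 12 + 60 + 7
UFP = 186

186


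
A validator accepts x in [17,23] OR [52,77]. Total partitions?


Valid ranges: [17,23] and [52,77]
Class 1: x < 17 — invalid
Class 2: 17 ≤ x ≤ 23 — valid
Class 3: 23 < x < 52 — invalid (gap between ranges)
Class 4: 52 ≤ x ≤ 77 — valid
Class 5: x > 77 — invalid
Total equivalence classes: 5

5 equivalence classes


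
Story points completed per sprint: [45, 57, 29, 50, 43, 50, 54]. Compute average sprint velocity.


Formula: Avg velocity = Total points / Number of sprints
Points: [45, 57, 29, 50, 43, 50, 54]
Sum = 45 + 57 + 29 + 50 + 43 + 50 + 54 = 328
Avg velocity = 328 / 7 = 46.86 points/sprint

46.86 points/sprint


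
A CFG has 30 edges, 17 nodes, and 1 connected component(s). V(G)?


Formula: V(G) = E - N + 2P
V(G) = 30 - 17 + 2*1
V(G) = 13 + 2
V(G) = 15

15


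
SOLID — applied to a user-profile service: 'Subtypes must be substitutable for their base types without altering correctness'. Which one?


This describes the Liskov Substitution Principle (LSP)

Liskov Substitution Principle (LSP)


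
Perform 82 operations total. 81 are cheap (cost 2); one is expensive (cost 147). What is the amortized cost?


Formula: Amortized cost = Total cost / Operations
Total cost = (81 * 2) + (1 * 147)
Total cost = 162 + 147 = 309
Amortized = 309 / 82 = 3.7683

3.7683


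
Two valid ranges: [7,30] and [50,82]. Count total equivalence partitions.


Valid ranges: [7,30] and [50,82]
Class 1: x < 7 — invalid
Class 2: 7 ≤ x ≤ 30 — valid
Class 3: 30 < x < 50 — invalid (gap between ranges)
Class 4: 50 ≤ x ≤ 82 — valid
Class 5: x > 82 — invalid
Total equivalence classes: 5

5 equivalence classes


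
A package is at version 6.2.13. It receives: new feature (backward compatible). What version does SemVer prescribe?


Current: 6.2.13
Change category: 'new feature (backward compatible)' → minor bump
SemVer rule: minor bump → increment MINOR, reset PATCH to 0 (MAJOR unchanged)
New: 6.3.0

6.3.0


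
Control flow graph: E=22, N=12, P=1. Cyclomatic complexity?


Formula: V(G) = E - N + 2P
V(G) = 22 - 12 + 2*1
V(G) = 10 + 2
V(G) = 12

12


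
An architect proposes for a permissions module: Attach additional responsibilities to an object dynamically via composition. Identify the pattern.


This matches the Decorator pattern

Decorator


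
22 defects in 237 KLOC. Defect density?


Defect density = defects / KLOC
Defect density = 22 / 237
Defect density = 0.093 defects/KLOC

0.093 defects/KLOC


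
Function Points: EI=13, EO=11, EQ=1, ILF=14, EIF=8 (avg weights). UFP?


UFP = EI*4 + EO*5 + EQ*4 + ILF*10 + EIF*7
UFP = 13*4 + 11*5 + 1*4 + 14*10 + 8*7
UFP = 52 + 55 + 4 + 140 + 56
UFP = 307

307


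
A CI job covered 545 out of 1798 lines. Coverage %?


Coverage = covered / total * 100
Coverage = 545 / 1798 * 100
Coverage = 30.31%

30.31%


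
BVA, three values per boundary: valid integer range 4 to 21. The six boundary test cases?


Range: [4, 21]
Boundaries: just below min, min, min+1, max-1, max, just above max
Values: [3, 4, 5, 20, 21, 22]

[3, 4, 5, 20, 21, 22]


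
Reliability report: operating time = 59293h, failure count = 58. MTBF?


Formula: MTBF = Total operating time / Number of failures
MTBF = 59293 / 58
MTBF = 1022.29 hours

1022.29 hours


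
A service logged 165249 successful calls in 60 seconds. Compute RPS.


Formula: throughput = requests / seconds
throughput = 165249 / 60
throughput = 2754.15 requests/second

2754.15 requests/second


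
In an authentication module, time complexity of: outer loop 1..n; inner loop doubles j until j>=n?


Reasoning: linear outer times logarithmic inner
Complexity: O(n log n)

O(n log n)


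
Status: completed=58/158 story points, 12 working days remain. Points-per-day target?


Formula: Required rate = Remaining points / Days left
Remaining = 158 - 58 = 100 points
Required rate = 100 / 12 = 8.33 points/day

8.33 points/day


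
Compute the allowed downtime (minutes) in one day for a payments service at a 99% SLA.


Formula: allowed downtime = period * (100 - SLA) / 100
Period (day) = 1440 minutes
Unavailability fraction = (100 - 99.0) / 100
Allowed downtime = 1440 * (100 - 99.0) / 100
Allowed downtime = 14.4 minutes

14.4 minutes


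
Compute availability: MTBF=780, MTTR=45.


Availability = MTBF / (MTBF + MTTR)
Availability = 780 / (780 + 45)
Availability = 780 / 825
Availability = 94.5455%

94.5455%


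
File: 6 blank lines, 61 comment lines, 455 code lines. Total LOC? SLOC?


Total LOC = blank + comment + code
Total LOC = 6 + 61 + 455 = 522
SLOC (source only) = code = 455

Total LOC: 522, SLOC: 455


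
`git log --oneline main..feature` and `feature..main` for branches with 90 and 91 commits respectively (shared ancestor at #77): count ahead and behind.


Common ancestor: commit #77
feature commits after divergence: 90 - 77 = 13
main commits after divergence: 91 - 77 = 14
feature is 13 commits ahead of main
main is 14 commits ahead of feature

feature ahead: 13, main ahead: 14


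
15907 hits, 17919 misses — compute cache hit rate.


Formula: hit rate = hits / (hits + misses) * 100
hit rate = 15907 / (15907 + 17919) * 100
hit rate = 15907 / 33826 * 100
hit rate = 47.03%

47.03%


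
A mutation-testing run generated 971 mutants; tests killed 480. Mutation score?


Mutation score = killed / total * 100
Mutation score = 480 / 971 * 100
Mutation score = 49.43%

49.43%


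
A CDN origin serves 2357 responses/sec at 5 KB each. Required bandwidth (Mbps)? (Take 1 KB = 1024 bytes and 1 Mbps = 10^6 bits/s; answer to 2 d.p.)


Formula: Mbps = payload_bytes * RPS * 8 / 1e6
Payload per request = 5 KB = 5 * 1024 = 5120 bytes
Total bytes/sec = 5120 * 2357 = 12067840
Total bits/sec = 12067840 * 8 = 96542720
Mbps = 96542720 / 1e6 = 96.54

96.54 Mbps


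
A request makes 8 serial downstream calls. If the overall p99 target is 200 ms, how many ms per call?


Formula: per_stage = total_budget / stages
per_stage = 200 / 8
per_stage = 25.0 ms

25.0 ms


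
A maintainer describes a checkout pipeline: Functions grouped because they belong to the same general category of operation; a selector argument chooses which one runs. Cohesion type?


Reasoning: Grouped by category of activity, not by data or sequence
Type: Logical cohesion

Logical cohesion


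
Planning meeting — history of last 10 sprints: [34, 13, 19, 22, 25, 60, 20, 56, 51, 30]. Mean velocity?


Formula: Avg velocity = Total points / Number of sprints
Points: [34, 13, 19, 22, 25, 60, 20, 56, 51, 30]
Sum = 34 + 13 + 19 + 22 + 25 + 60 + 20 + 56 + 51 + 30 = 330
Avg velocity = 330 / 10 = 33.0 points/sprint

33.0 points/sprint


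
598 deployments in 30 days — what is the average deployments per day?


Formula: deployments per day = releases / days
= 598 / 30
= 19.933 deploys/day
(equivalently, 139.53 deploys/week)

19.933 deploys/day


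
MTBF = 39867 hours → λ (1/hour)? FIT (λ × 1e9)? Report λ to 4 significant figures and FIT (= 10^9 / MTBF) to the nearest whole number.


Formula: λ = 1 / MTBF; FIT = λ × 1e9 = 1e9 / MTBF
λ = 1 / 39867 ≈ 2.508e-05 failures/hour
FIT = 1e9 / 39867 ≈ 25083 failures per 1e9 hours (nearest whole number)

λ = 2.508e-05 /h, FIT = 25083


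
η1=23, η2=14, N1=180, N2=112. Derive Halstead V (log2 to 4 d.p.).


Formula: V = N * log2(η), where N = N1 + N2 and η = η1 + η2
η = 23 + 14 = 37
N = 180 + 112 = 292
log2(37) ≈ 5.2095
V = 292 * 5.2095 = 1521.17

1521.17


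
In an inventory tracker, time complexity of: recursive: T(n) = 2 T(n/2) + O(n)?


Reasoning: master theorem case 2 (merge-sort recurrence)
Complexity: O(n log n)

O(n log n)


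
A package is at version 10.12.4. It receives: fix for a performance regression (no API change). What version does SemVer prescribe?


Current: 10.12.4
Change category: 'fix for a performance regression (no API change)' → patch bump
SemVer rule: patch bump → increment PATCH (MAJOR and MINOR unchanged)
New: 10.12.5

10.12.5


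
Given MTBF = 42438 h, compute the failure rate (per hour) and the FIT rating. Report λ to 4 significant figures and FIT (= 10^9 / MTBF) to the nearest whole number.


Formula: λ = 1 / MTBF; FIT = λ × 1e9 = 1e9 / MTBF
λ = 1 / 42438 ≈ 2.356e-05 failures/hour
FIT = 1e9 / 42438 ≈ 23564 failures per 1e9 hours (nearest whole number)

λ = 2.356e-05 /h, FIT = 23564


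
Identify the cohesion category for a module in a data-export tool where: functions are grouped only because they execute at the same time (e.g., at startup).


Reasoning: Related by timing only
Type: Temporal cohesion

Temporal cohesion


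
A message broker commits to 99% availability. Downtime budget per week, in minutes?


Formula: allowed downtime = period * (100 - SLA) / 100
Period (week) = 10080 minutes
Unavailability fraction = (100 - 99.0) / 100
Allowed downtime = 10080 * (100 - 99.0) / 100
Allowed downtime = 100.8 minutes

100.8 minutes


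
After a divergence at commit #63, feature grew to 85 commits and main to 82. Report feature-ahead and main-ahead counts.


Common ancestor: commit #63
feature commits after divergence: 85 - 63 = 22
main commits after divergence: 82 - 63 = 19
feature is 22 commits ahead of main
main is 19 commits ahead of feature

feature ahead: 22, main ahead: 19


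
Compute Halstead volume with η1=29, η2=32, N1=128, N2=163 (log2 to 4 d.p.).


Formula: V = N * log2(η), where N = N1 + N2 and η = η1 + η2
η = 29 + 32 = 61
N = 128 + 163 = 291
log2(61) ≈ 5.9307
V = 291 * 5.9307 = 1725.83

1725.83


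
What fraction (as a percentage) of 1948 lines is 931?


Coverage = covered / total * 100
Coverage = 931 / 1948 * 100
Coverage = 47.79%

47.79%


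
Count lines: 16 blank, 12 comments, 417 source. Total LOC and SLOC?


Total LOC = blank + comment + code
Total LOC = 16 + 12 + 417 = 445
SLOC (source only) = code = 417

Total LOC: 445, SLOC: 417


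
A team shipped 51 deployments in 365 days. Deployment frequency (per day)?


Formula: deployments per day = releases / days
= 51 / 365
= 0.14 deploys/day
(equivalently, 0.98 deploys/week)

0.14 deploys/day


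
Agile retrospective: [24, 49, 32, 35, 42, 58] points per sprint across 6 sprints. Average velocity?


Formula: Avg velocity = Total points / Number of sprints
Points: [24, 49, 32, 35, 42, 58]
Sum = 24 + 49 + 32 + 35 + 42 + 58 = 240
Avg velocity = 240 / 6 = 40.0 points/sprint

40.0 points/sprint


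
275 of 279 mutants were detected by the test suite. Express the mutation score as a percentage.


Mutation score = killed / total * 100
Mutation score = 275 / 279 * 100
Mutation score = 98.57%

98.57%


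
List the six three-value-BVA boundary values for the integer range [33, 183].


Range: [33, 183]
Boundaries: just below min, min, min+1, max-1, max, just above max
Values: [32, 33, 34, 182, 183, 184]

[32, 33, 34, 182, 183, 184]


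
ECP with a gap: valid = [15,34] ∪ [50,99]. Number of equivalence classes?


Valid ranges: [15,34] and [50,99]
Class 1: x < 15 — invalid
Class 2: 15 ≤ x ≤ 34 — valid
Class 3: 34 < x < 50 — invalid (gap between ranges)
Class 4: 50 ≤ x ≤ 99 — valid
Class 5: x > 99 — invalid
Total equivalence classes: 5

5 equivalence classes


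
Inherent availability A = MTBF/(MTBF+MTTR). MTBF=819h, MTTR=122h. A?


Availability = MTBF / (MTBF + MTTR)
Availability = 819 / (819 + 122)
Availability = 819 / 941
Availability = 87.0351%

87.0351%


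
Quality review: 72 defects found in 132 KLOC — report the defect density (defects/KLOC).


Defect density = defects / KLOC
Defect density = 72 / 132
Defect density = 0.545 defects/KLOC

0.545 defects/KLOC


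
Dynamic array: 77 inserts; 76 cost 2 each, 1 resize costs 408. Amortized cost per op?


Formula: Amortized cost = Total cost / Operations
Total cost = (76 * 2) + (1 * 408)
Total cost = 152 + 408 = 560
Amortized = 560 / 77 = 7.2727

7.2727


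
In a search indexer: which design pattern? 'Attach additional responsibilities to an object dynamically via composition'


This matches the Decorator pattern

Decorator


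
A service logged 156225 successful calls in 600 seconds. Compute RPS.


Formula: throughput = requests / seconds
throughput = 156225 / 600
throughput = 260.38 requests/second

260.38 requests/second


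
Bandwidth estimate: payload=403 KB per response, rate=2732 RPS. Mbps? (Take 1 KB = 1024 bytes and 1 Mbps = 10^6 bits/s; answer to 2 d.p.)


Formula: Mbps = payload_bytes * RPS * 8 / 1e6
Payload per request = 403 KB = 403 * 1024 = 412672 bytes
Total bytes/sec = 412672 * 2732 = 1127419904
Total bits/sec = 1127419904 * 8 = 9019359232
Mbps = 9019359232 / 1e6 = 9019.36

9019.36 Mbps
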